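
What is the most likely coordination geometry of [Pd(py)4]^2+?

Ligand charges: pyridine is neutral. With an overall charge of +2 the palladium centre must be in the +2 oxidation state.
Palladium is a group-10 element; Pd(II) is therefore d⁸.
Coordination number: 4.
A 4d d⁸ ion has a large crystal-field splitting; square planar leaves the high-energy d_{x²−y²} orbital empty and maximises CFSE.

square planar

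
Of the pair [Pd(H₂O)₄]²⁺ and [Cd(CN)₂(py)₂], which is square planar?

[Pd(H₂O)₄]²⁺

For [Pd(H₂O)₄]²⁺: Water is neutral; balancing the +2 overall charge requires Pd(II). Palladium is a group-10 element; Pd(II) is therefore d⁸. A 4d d⁸ ion has a large crystal-field splitting; square planar leaves the high-energy d_{x²−y²} orbital empty and maximises CFSE. → square planar.
For [Cd(CN)₂(py)₂]: Each cyanide is −1; pyridine is neutral; balancing the 0 overall charge requires Cd(II). Group 12 minus oxidation state 2 gives a d¹⁰ configuration. A d¹⁰ ion has no crystal-field stabilisation preference between square planar and tetrahedral, so four ligands adopt the sterically favoured tetrahedral geometry. → tetrahedral.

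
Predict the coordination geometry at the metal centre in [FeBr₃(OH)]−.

tetrahedral

Summing ligand charges against the −1 overall charge gives an oxidation state of +3 for iron.
Group 8 minus oxidation state 3 gives a d⁵ configuration.
Coordination number: 4.
Bromide and hydroxide are weak-field ligands.
A high-spin d⁵ ion has zero CFSE in either geometry, so four ligands adopt the sterically favoured tetrahedral geometry.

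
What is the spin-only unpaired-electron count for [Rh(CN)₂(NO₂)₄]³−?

0

Each cyanide is −1; each nitro (N-bound nitrite) is −1; balancing the −3 overall charge requires Rh(III).
Group 9 minus oxidation state 3 gives a d⁶ configuration.
The spin state decides the count: a 4d ion has a large Δₒ and is invariably low-spin.
An octahedral low-spin d⁶ ion is t₂g⁶e_g⁰, giving 0 unpaired electrons.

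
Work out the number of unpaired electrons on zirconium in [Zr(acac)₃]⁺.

0 unpaired electrons

Each acetylacetonate is −1; balancing the +1 overall charge requires Zr(IV).
Zirconium is a group-4 element; Zr(IV) is therefore d⁰.
Counting donor atoms: 3×acetylacetonate (bidentate) → 6 donors. Coordination number = 6.
In an octahedral field the d⁰ configuration is t₂g⁰e_g⁰, giving 0 unpaired electrons.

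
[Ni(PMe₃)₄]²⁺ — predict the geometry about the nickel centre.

Summing ligand charges against the +2 overall charge gives an oxidation state of +2 for nickel.
Ni sits in group 10, so the d-electron count is 10 − 2 = 8.
With 4 monodentate ligands the coordination number is 4.
Trimethylphosphine is a strong-field ligand (high in the spectrochemical series).
A 3d d⁸ ion with strong-field ligands gains enough CFSE to favour square planar over tetrahedral.

square planar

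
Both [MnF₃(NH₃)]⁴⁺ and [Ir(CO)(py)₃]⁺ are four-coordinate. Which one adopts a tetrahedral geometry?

[MnF₃(NH₃)]⁴⁺

For [MnF₃(NH₃)]⁴⁺: Summing ligand charges against the +4 overall charge gives an oxidation state of +7 for manganese. Manganese is a group-7 element; Mn(VII) is therefore d⁰. A d⁰ ion has no crystal-field stabilisation preference between square planar and tetrahedral, so four ligands adopt the sterically favoured tetrahedral geometry. → tetrahedral.
For [Ir(CO)(py)₃]⁺: Summing ligand charges against the +1 overall charge gives an oxidation state of +1 for iridium. Iridium is a group-9 element; Ir(I) is therefore d⁸. A 5d d⁸ ion has a large crystal-field splitting; square planar leaves the high-energy d_{x²−y²} orbital empty and maximises CFSE. → square planar.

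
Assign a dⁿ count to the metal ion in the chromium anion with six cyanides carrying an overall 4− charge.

d⁴

Summing ligand charges against the −4 overall charge gives an oxidation state of +2 for chromium.
Group 6 minus oxidation state 2 gives a d⁴ configuration.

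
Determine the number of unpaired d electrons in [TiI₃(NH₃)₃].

1 unpaired electron

Ligand charges: each iodide is −1; ammonia is neutral. With an overall charge of 0 the titanium centre must be in the +3 oxidation state.
Group 4 minus oxidation state 3 gives a d¹ configuration.
In an octahedral field the d¹ configuration is t₂g¹e_g⁰ (only one arrangement possible), giving 1 unpaired electron.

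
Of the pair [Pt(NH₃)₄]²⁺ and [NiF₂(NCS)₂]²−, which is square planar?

[Pt(NH₃)₄]²⁺

For [Pt(NH₃)₄]²⁺: Ammonia is neutral; balancing the +2 overall charge requires Pt(II). Group 10 minus oxidation state 2 gives a d⁸ configuration. A 5d d⁸ ion has a large crystal-field splitting; square planar leaves the high-energy d_{x²−y²} orbital empty and maximises CFSE. → square planar.
For [NiF₂(NCS)₂]²−: Each fluoride is −1; each isothiocyanate is −1; balancing the −2 overall charge requires Ni(II). Nickel is a group-10 element; Ni(II) is therefore d⁸. Fluoride and isothiocyanate are weak-field ligands. With weak-field ligands the CFSE gain from square planar is small, so a 3d d⁸ ion takes the sterically preferred tetrahedral geometry. → tetrahedral.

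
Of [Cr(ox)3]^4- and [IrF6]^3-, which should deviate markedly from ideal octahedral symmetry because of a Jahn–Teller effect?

[Cr(ox)3]^4-: Ligand charges: each oxalate is −2. With an overall charge of −4 the chromium centre must be in the +2 oxidation state. Group 6 minus oxidation state 2 gives a d⁴ configuration. Oxalate is a weak-field ligand for a first-row metal, so the complex is high-spin. The t₂g³e_g¹ (high-spin) configuration has an unevenly filled e_g set; the Jahn–Teller theorem predicts a tetragonal distortion (typically axial elongation) to lift the degeneracy.
[IrF6]^3-: Ligand charges: each fluoride is −1. With an overall charge of −3 the iridium centre must be in the +3 oxidation state. Group 9 minus oxidation state 3 gives a d⁶ configuration. A 5d ion has a large Δₒ and is invariably low-spin. The d⁶ configuration leaves the e_g set evenly filled (or empty) — no strong Jahn–Teller driving force.

[Cr(ox)3]^4-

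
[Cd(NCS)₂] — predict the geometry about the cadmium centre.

linear

Summing ligand charges against the 0 overall charge gives an oxidation state of +2 for cadmium.
Cd sits in group 12, so the d-electron count is 12 − 2 = 10.
With 2 monodentate ligands the coordination number is 2.
A d¹⁰ ion with only two ligands adopts a linear arrangement (sp hybridisation; no CFSE preference).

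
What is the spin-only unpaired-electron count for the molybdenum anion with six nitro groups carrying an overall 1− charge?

1 unpaired electron

Ligand charges: each nitro (N-bound nitrite) is −1. With an overall charge of −1 the molybdenum centre must be in the +5 oxidation state.
Molybdenum is a group-6 element; Mo(V) is therefore d¹.
In an octahedral field the d¹ configuration is t₂g¹e_g⁰ (only one arrangement possible), giving 1 unpaired electron.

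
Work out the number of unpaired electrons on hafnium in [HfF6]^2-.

Ligand charges: each fluoride is −1. With an overall charge of −2 the hafnium centre must be in the +4 oxidation state.
Hafnium is a group-4 element; Hf(IV) is therefore d⁰.
In an octahedral field the d⁰ configuration is t₂g⁰e_g⁰, giving 0 unpaired electrons.

0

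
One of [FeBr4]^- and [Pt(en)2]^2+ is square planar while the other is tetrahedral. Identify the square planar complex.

For [FeBr4]^-: Ligand charges: each bromide is −1. With an overall charge of −1 the iron centre must be in the +3 oxidation state. Iron is a group-8 element; Fe(III) is therefore d⁵. A high-spin d⁵ ion has zero CFSE in either geometry, so four ligands adopt the sterically favoured tetrahedral geometry. → tetrahedral.
For [Pt(en)2]^2+: Ligand charges: ethylenediamine is neutral. With an overall charge of +2 the platinum centre must be in the +2 oxidation state. Pt sits in group 10, so the d-electron count is 10 − 2 = 8. A 5d d⁸ ion has a large crystal-field splitting; square planar leaves the high-energy d_{x²−y²} orbital empty and maximises CFSE. → square planar.

[Pt(en)2]^2+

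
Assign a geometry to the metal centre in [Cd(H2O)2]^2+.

Water is neutral; balancing the +2 overall charge requires Cd(II).
Cd sits in group 12, so the d-electron count is 12 − 2 = 10.
With 2 monodentate ligands the coordination number is 2.
A d¹⁰ ion with only two ligands adopts a linear arrangement (sp hybridisation; no CFSE preference).

linear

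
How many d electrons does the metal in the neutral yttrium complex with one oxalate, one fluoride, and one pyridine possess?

Ligand charges: each oxalate is −2; each fluoride is −1; pyridine is neutral. With an overall charge of 0 the yttrium centre must be in the +3 oxidation state.
Group 3 minus oxidation state 3 gives a d⁰ configuration.

d0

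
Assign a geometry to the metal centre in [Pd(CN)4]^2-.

square planar

Each cyanide is −1; balancing the −2 overall charge requires Pd(II).
Pd sits in group 10, so the d-electron count is 10 − 2 = 8.
Coordination number: 4.
A 4d d⁸ ion has a large crystal-field splitting; square planar leaves the high-energy d_{x²−y²} orbital empty and maximises CFSE.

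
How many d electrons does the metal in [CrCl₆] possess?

Ligand charges: each chloride is −1. With an overall charge of 0 the chromium centre must be in the +6 oxidation state.
Group 6 minus oxidation state 6 gives a d⁰ configuration.

d⁰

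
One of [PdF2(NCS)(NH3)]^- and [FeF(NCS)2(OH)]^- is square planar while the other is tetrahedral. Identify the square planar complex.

[PdF2(NCS)(NH3)]^-

For [PdF2(NCS)(NH3)]^-: Ligand charges: each fluoride is −1; each isothiocyanate is −1; ammonia is neutral. With an overall charge of −1 the palladium centre must be in the +2 oxidation state. Pd sits in group 10, so the d-electron count is 10 − 2 = 8. A 4d d⁸ ion has a large crystal-field splitting; square planar leaves the high-energy d_{x²−y²} orbital empty and maximises CFSE. → square planar.
For [FeF(NCS)2(OH)]^-: Ligand charges: each fluoride is −1; each isothiocyanate is −1; each hydroxide is −1. With an overall charge of −1 the iron centre must be in the +3 oxidation state. Fe sits in group 8, so the d-electron count is 8 − 3 = 5. A high-spin d⁵ ion has zero CFSE in either geometry, so four ligands adopt the sterically favoured tetrahedral geometry. → tetrahedral.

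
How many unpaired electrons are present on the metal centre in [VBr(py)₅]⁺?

Each bromide is −1; pyridine is neutral; balancing the +1 overall charge requires V(II).
Vanadium is a group-5 element; V(II) is therefore d³.
In an octahedral field the d³ configuration is t₂g³e_g⁰ (only one arrangement possible), giving 3 unpaired electrons.

3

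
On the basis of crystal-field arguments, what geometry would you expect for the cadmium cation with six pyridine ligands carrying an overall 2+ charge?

Summing ligand charges against the +2 overall charge gives an oxidation state of +2 for cadmium.
Group 12 minus oxidation state 2 gives a d¹⁰ configuration.
With 6 monodentate ligands the coordination number is 6.
Six donors around a single metal centre give an octahedral coordination sphere.

octahedral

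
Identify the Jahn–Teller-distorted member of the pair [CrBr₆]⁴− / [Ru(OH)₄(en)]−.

[CrBr₆]⁴−

[CrBr₆]⁴−: Ligand charges: each bromide is −1. With an overall charge of −4 the chromium centre must be in the +2 oxidation state. Group 6 minus oxidation state 2 gives a d⁴ configuration. Bromide is a weak-field ligand for a first-row metal, so the complex is high-spin. The t₂g³e_g¹ (high-spin) configuration has an unevenly filled e_g set; the Jahn–Teller theorem predicts a tetragonal distortion (typically axial elongation) to lift the degeneracy.
[Ru(OH)₄(en)]−: Ligand charges: each hydroxide is −1; ethylenediamine is neutral. With an overall charge of −1 the ruthenium centre must be in the +3 oxidation state. Ru sits in group 8, so the d-electron count is 8 − 3 = 5. A 4d ion has a large Δₒ and is invariably low-spin. The d⁵ configuration leaves the e_g set evenly filled (or empty) — no strong Jahn–Teller driving force.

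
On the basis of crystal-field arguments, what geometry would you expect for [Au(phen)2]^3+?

Ligand charges: 1,10-phenanthroline is neutral. With an overall charge of +3 the gold centre must be in the +3 oxidation state.
Gold is a group-11 element; Au(III) is therefore d⁸.
Counting donor atoms: 2×1,10-phenanthroline (bidentate) → 4 donors. Coordination number = 4.
A 5d d⁸ ion has a large crystal-field splitting; square planar leaves the high-energy d_{x²−y²} orbital empty and maximises CFSE.

square planar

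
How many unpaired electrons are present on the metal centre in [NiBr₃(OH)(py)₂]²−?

2 unpaired electrons

Summing ligand charges against the −2 overall charge gives an oxidation state of +2 for nickel.
Ni sits in group 10, so the d-electron count is 10 − 2 = 8.
In an octahedral field the d⁸ configuration is t₂g⁶e_g² (only one arrangement possible), giving 2 unpaired electrons.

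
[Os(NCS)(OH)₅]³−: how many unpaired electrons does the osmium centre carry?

Each isothiocyanate is −1; each hydroxide is −1; balancing the −3 overall charge requires Os(III).
Osmium is a group-8 element; Os(III) is therefore d⁵.
The spin state decides the count: a 5d ion has a large Δₒ and is invariably low-spin.
An octahedral low-spin d⁵ ion is t₂g⁵e_g⁰, giving 1 unpaired electron.

1 unpaired electron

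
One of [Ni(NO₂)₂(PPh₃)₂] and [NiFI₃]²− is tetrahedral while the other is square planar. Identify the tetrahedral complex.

For [Ni(NO₂)₂(PPh₃)₂]: Each nitro (N-bound nitrite) is −1; triphenylphosphine is neutral; balancing the 0 overall charge requires Ni(II). Group 10 minus oxidation state 2 gives a d⁸ configuration. Nitro (N-bound nitrite) and triphenylphosphine are strong-field ligands (high in the spectrochemical series). A 3d d⁸ ion with strong-field ligands gains enough CFSE to favour square planar over tetrahedral. → square planar.
For [NiFI₃]²−: Ligand charges: each fluoride is −1; each iodide is −1. With an overall charge of −2 the nickel centre must be in the +2 oxidation state. Nickel is a group-10 element; Ni(II) is therefore d⁸. Fluoride and iodide are weak-field ligands. With weak-field ligands the CFSE gain from square planar is small, so a 3d d⁸ ion takes the sterically preferred tetrahedral geometry. → tetrahedral.

[NiFI₃]²−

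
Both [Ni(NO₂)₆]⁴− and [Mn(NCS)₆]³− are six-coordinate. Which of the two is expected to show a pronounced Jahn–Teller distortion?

[Mn(NCS)₆]³−

[Ni(NO₂)₆]⁴−: Summing ligand charges against the −4 overall charge gives an oxidation state of +2 for nickel. Nickel is a group-10 element; Ni(II) is therefore d⁸. The d⁸ configuration leaves the e_g set evenly filled (or empty) — no strong Jahn–Teller driving force.
[Mn(NCS)₆]³−: Summing ligand charges against the −3 overall charge gives an oxidation state of +3 for manganese. Mn sits in group 7, so the d-electron count is 7 − 3 = 4. Isothiocyanate is a weak-field ligand for a first-row metal, so the complex is high-spin. The t₂g³e_g¹ (high-spin) configuration has an unevenly filled e_g set; the Jahn–Teller theorem predicts a tetragonal distortion (typically axial elongation) to lift the degeneracy.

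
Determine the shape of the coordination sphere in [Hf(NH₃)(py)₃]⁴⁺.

tetrahedral

Ligand charges: ammonia is neutral; pyridine is neutral. With an overall charge of +4 the hafnium centre must be in the +4 oxidation state.
Group 4 minus oxidation state 4 gives a d⁰ configuration.
Coordination number: 4.
A d⁰ ion has no crystal-field stabilisation preference between square planar and tetrahedral, so four ligands adopt the sterically favoured tetrahedral geometry.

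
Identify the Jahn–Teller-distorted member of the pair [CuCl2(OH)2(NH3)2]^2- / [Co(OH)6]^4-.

[CuCl2(OH)2(NH3)2]^2-: Summing ligand charges against the −2 overall charge gives an oxidation state of +2 for copper. Group 11 minus oxidation state 2 gives a d⁹ configuration. The t₂g⁶e_g³ configuration has an unevenly filled e_g set; the Jahn–Teller theorem predicts a tetragonal distortion (typically axial elongation) to lift the degeneracy.
[Co(OH)6]^4-: Summing ligand charges against the −4 overall charge gives an oxidation state of +2 for cobalt. Cobalt is a group-9 element; Co(II) is therefore d⁷. Hydroxide is a weak-field ligand for a first-row metal, so the complex is high-spin. The d⁷ configuration leaves the e_g set evenly filled (or empty) — no strong Jahn–Teller driving force.

[CuCl2(OH)2(NH3)2]^2-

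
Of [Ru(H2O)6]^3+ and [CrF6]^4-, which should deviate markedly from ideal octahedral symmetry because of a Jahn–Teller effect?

[Ru(H2O)6]^3+: Summing ligand charges against the +3 overall charge gives an oxidation state of +3 for ruthenium. Ruthenium is a group-8 element; Ru(III) is therefore d⁵. A 4d ion has a large Δₒ and is invariably low-spin. The d⁵ configuration leaves the e_g set evenly filled (or empty) — no strong Jahn–Teller driving force.
[CrF6]^4-: Ligand charges: each fluoride is −1. With an overall charge of −4 the chromium centre must be in the +2 oxidation state. Chromium is a group-6 element; Cr(II) is therefore d⁴. Fluoride is a weak-field ligand for a first-row metal, so the complex is high-spin. The t₂g³e_g¹ (high-spin) configuration has an unevenly filled e_g set; the Jahn–Teller theorem predicts a tetragonal distortion (typically axial elongation) to lift the degeneracy.

[CrF6]^4-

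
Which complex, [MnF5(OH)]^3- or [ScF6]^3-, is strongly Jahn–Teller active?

[MnF5(OH)]^3-

[MnF5(OH)]^3-: Ligand charges: each fluoride is −1; each hydroxide is −1. With an overall charge of −3 the manganese centre must be in the +3 oxidation state. Mn sits in group 7, so the d-electron count is 7 − 3 = 4. Fluoride and hydroxide are weak-field ligands for a first-row metal, so the complex is high-spin. The t₂g³e_g¹ (high-spin) configuration has an unevenly filled e_g set; the Jahn–Teller theorem predicts a tetragonal distortion (typically axial elongation) to lift the degeneracy.
[ScF6]^3-: Ligand charges: each fluoride is −1. With an overall charge of −3 the scandium centre must be in the +3 oxidation state. Sc sits in group 3, so the d-electron count is 3 − 3 = 0. The d⁰ configuration leaves the e_g set evenly filled (or empty) — no strong Jahn–Teller driving force.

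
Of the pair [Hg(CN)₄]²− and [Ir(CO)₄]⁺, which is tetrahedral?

For [Hg(CN)₄]²−: Each cyanide is −1; balancing the −2 overall charge requires Hg(II). Mercury is a group-12 element; Hg(II) is therefore d¹⁰. A d¹⁰ ion has no crystal-field stabilisation preference between square planar and tetrahedral, so four ligands adopt the sterically favoured tetrahedral geometry. → tetrahedral.
For [Ir(CO)₄]⁺: Summing ligand charges against the +1 overall charge gives an oxidation state of +1 for iridium. Iridium is a group-9 element; Ir(I) is therefore d⁸. A 5d d⁸ ion has a large crystal-field splitting; square planar leaves the high-energy d_{x²−y²} orbital empty and maximises CFSE. → square planar.

[Hg(CN)₄]²−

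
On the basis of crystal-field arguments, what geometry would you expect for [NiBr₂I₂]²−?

tetrahedral

Each bromide is −1; each iodide is −1; balancing the −2 overall charge requires Ni(II).
Nickel is a group-10 element; Ni(II) is therefore d⁸.
Coordination number: 4.
Bromide and iodide are weak-field ligands.
With weak-field ligands the CFSE gain from square planar is small, so a 3d d⁸ ion takes the sterically preferred tetrahedral geometry.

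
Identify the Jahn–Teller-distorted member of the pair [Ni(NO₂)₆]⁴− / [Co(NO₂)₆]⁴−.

[Co(NO₂)₆]⁴−

[Ni(NO₂)₆]⁴−: Ligand charges: each nitro (N-bound nitrite) is −1. With an overall charge of −4 the nickel centre must be in the +2 oxidation state. Nickel is a group-10 element; Ni(II) is therefore d⁸. The d⁸ configuration leaves the e_g set evenly filled (or empty) — no strong Jahn–Teller driving force.
[Co(NO₂)₆]⁴−: Ligand charges: each nitro (N-bound nitrite) is −1. With an overall charge of −4 the cobalt centre must be in the +2 oxidation state. Group 9 minus oxidation state 2 gives a d⁷ configuration. Nitro (N-bound nitrite) is a strong-field ligand (high in the spectrochemical series) for a first-row metal, so the complex is low-spin. The t₂g⁶e_g¹ (low-spin) configuration has an unevenly filled e_g set; the Jahn–Teller theorem predicts a tetragonal distortion (typically axial elongation) to lift the degeneracy.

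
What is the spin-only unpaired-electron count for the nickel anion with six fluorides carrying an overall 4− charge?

2

Each fluoride is −1; balancing the −4 overall charge requires Ni(II).
Ni sits in group 10, so the d-electron count is 10 − 2 = 8.
In an octahedral field the d⁸ configuration is t₂g⁶e_g² (only one arrangement possible), giving 2 unpaired electrons.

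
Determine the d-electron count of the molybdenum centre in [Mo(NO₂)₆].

d⁰

Each nitro (N-bound nitrite) is −1; balancing the 0 overall charge requires Mo(VI).
Mo sits in group 6, so the d-electron count is 6 − 6 = 0.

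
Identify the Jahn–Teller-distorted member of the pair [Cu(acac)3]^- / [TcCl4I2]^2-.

[Cu(acac)3]^-

[Cu(acac)3]^-: Ligand charges: each acetylacetonate is −1. With an overall charge of −1 the copper centre must be in the +2 oxidation state. Cu sits in group 11, so the d-electron count is 11 − 2 = 9. The t₂g⁶e_g³ configuration has an unevenly filled e_g set; the Jahn–Teller theorem predicts a tetragonal distortion (typically axial elongation) to lift the degeneracy.
[TcCl4I2]^2-: Ligand charges: each chloride is −1; each iodide is −1. With an overall charge of −2 the technetium centre must be in the +4 oxidation state. Tc sits in group 7, so the d-electron count is 7 − 4 = 3. The d³ configuration leaves the e_g set evenly filled (or empty) — no strong Jahn–Teller driving force.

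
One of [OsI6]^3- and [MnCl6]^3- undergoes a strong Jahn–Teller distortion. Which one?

[MnCl6]^3-

[OsI6]^3-: Summing ligand charges against the −3 overall charge gives an oxidation state of +3 for osmium. Group 8 minus oxidation state 3 gives a d⁵ configuration. A 5d ion has a large Δₒ and is invariably low-spin. The d⁵ configuration leaves the e_g set evenly filled (or empty) — no strong Jahn–Teller driving force.
[MnCl6]^3-: Summing ligand charges against the −3 overall charge gives an oxidation state of +3 for manganese. Group 7 minus oxidation state 3 gives a d⁴ configuration. Chloride is a weak-field ligand for a first-row metal, so the complex is high-spin. The t₂g³e_g¹ (high-spin) configuration has an unevenly filled e_g set; the Jahn–Teller theorem predicts a tetragonal distortion (typically axial elongation) to lift the degeneracy.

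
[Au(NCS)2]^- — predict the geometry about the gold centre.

linear

Summing ligand charges against the −1 overall charge gives an oxidation state of +1 for gold.
Gold is a group-11 element; Au(I) is therefore d¹⁰.
Coordination number: 2.
A d¹⁰ ion with only two ligands adopts a linear arrangement (sp hybridisation; no CFSE preference).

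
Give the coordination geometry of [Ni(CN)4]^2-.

Each cyanide is −1; balancing the −2 overall charge requires Ni(II).
Nickel is a group-10 element; Ni(II) is therefore d⁸.
Coordination number: 4.
Cyanide is a strong-field ligand (high in the spectrochemical series).
A 3d d⁸ ion with strong-field ligands gains enough CFSE to favour square planar over tetrahedral.

square planar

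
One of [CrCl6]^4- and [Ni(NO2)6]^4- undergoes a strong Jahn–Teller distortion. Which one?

[CrCl6]^4-

[CrCl6]^4-: Summing ligand charges against the −4 overall charge gives an oxidation state of +2 for chromium. Cr sits in group 6, so the d-electron count is 6 − 2 = 4. Chloride is a weak-field ligand for a first-row metal, so the complex is high-spin. The t₂g³e_g¹ (high-spin) configuration has an unevenly filled e_g set; the Jahn–Teller theorem predicts a tetragonal distortion (typically axial elongation) to lift the degeneracy.
[Ni(NO2)6]^4-: Each nitro (N-bound nitrite) is −1; balancing the −4 overall charge requires Ni(II). Ni sits in group 10, so the d-electron count is 10 − 2 = 8. The d⁸ configuration leaves the e_g set evenly filled (or empty) — no strong Jahn–Teller driving force.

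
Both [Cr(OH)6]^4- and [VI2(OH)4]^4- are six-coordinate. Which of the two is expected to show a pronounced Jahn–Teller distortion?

[Cr(OH)6]^4-

[Cr(OH)6]^4-: Ligand charges: each hydroxide is −1. With an overall charge of −4 the chromium centre must be in the +2 oxidation state. Cr sits in group 6, so the d-electron count is 6 − 2 = 4. Hydroxide is a weak-field ligand for a first-row metal, so the complex is high-spin. The t₂g³e_g¹ (high-spin) configuration has an unevenly filled e_g set; the Jahn–Teller theorem predicts a tetragonal distortion (typically axial elongation) to lift the degeneracy.
[VI2(OH)4]^4-: Ligand charges: each iodide is −1; each hydroxide is −1. With an overall charge of −4 the vanadium centre must be in the +2 oxidation state. V sits in group 5, so the d-electron count is 5 − 2 = 3. The d³ configuration leaves the e_g set evenly filled (or empty) — no strong Jahn–Teller driving force.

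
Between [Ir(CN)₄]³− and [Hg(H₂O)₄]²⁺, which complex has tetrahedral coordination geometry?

For [Ir(CN)₄]³−: Summing ligand charges against the −3 overall charge gives an oxidation state of +1 for iridium. Ir sits in group 9, so the d-electron count is 9 − 1 = 8. A 5d d⁸ ion has a large crystal-field splitting; square planar leaves the high-energy d_{x²−y²} orbital empty and maximises CFSE. → square planar.
For [Hg(H₂O)₄]²⁺: Ligand charges: water is neutral. With an overall charge of +2 the mercury centre must be in the +2 oxidation state. Mercury is a group-12 element; Hg(II) is therefore d¹⁰. A d¹⁰ ion has no crystal-field stabilisation preference between square planar and tetrahedral, so four ligands adopt the sterically favoured tetrahedral geometry. → tetrahedral.

[Hg(H₂O)₄]²⁺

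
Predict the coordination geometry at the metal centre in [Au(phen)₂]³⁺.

square planar

Summing ligand charges against the +3 overall charge gives an oxidation state of +3 for gold.
Gold is a group-11 element; Au(III) is therefore d⁸.
Counting donor atoms: 2×1,10-phenanthroline (bidentate) → 4 donors. Coordination number = 4.
A 5d d⁸ ion has a large crystal-field splitting; square planar leaves the high-energy d_{x²−y²} orbital empty and maximises CFSE.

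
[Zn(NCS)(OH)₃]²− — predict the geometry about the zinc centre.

Each isothiocyanate is −1; each hydroxide is −1; balancing the −2 overall charge requires Zn(II).
Zn sits in group 12, so the d-electron count is 12 − 2 = 10.
Coordination number: 4.
A d¹⁰ ion has no crystal-field stabilisation preference between square planar and tetrahedral, so four ligands adopt the sterically favoured tetrahedral geometry.

tetrahedral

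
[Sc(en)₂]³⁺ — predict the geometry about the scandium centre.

tetrahedral

Ethylenediamine is neutral; balancing the +3 overall charge requires Sc(III).
Scandium is a group-3 element; Sc(III) is therefore d⁰.
Counting donor atoms: 2×ethylenediamine (bidentate) → 4 donors. Coordination number = 4.
A d⁰ ion has no crystal-field stabilisation preference between square planar and tetrahedral, so four ligands adopt the sterically favoured tetrahedral geometry.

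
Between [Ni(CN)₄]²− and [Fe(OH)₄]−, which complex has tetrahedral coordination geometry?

For [Ni(CN)₄]²−: Each cyanide is −1; balancing the −2 overall charge requires Ni(II). Ni sits in group 10, so the d-electron count is 10 − 2 = 8. Cyanide is a strong-field ligand (high in the spectrochemical series). A 3d d⁸ ion with strong-field ligands gains enough CFSE to favour square planar over tetrahedral. → square planar.
For [Fe(OH)₄]−: Summing ligand charges against the −1 overall charge gives an oxidation state of +3 for iron. Iron is a group-8 element; Fe(III) is therefore d⁵. A high-spin d⁵ ion has zero CFSE in either geometry, so four ligands adopt the sterically favoured tetrahedral geometry. → tetrahedral.

[Fe(OH)₄]−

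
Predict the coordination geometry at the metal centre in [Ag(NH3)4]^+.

tetrahedral

Ligand charges: ammonia is neutral. With an overall charge of +1 the silver centre must be in the +1 oxidation state.
Ag sits in group 11, so the d-electron count is 11 − 1 = 10.
With 4 monodentate ligands the coordination number is 4.
A d¹⁰ ion has no crystal-field stabilisation preference between square planar and tetrahedral, so four ligands adopt the sterically favoured tetrahedral geometry.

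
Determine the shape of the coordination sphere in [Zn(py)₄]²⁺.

tetrahedral

Pyridine is neutral; balancing the +2 overall charge requires Zn(II).
Group 12 minus oxidation state 2 gives a d¹⁰ configuration.
Coordination number: 4.
A d¹⁰ ion has no crystal-field stabilisation preference between square planar and tetrahedral, so four ligands adopt the sterically favoured tetrahedral geometry.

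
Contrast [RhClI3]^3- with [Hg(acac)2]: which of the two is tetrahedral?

For [RhClI3]^3-: Ligand charges: each chloride is −1; each iodide is −1. With an overall charge of −3 the rhodium centre must be in the +1 oxidation state. Rh sits in group 9, so the d-electron count is 9 − 1 = 8. A 4d d⁸ ion has a large crystal-field splitting; square planar leaves the high-energy d_{x²−y²} orbital empty and maximises CFSE. → square planar.
For [Hg(acac)2]: Summing ligand charges against the 0 overall charge gives an oxidation state of +2 for mercury. Group 12 minus oxidation state 2 gives a d¹⁰ configuration. A d¹⁰ ion has no crystal-field stabilisation preference between square planar and tetrahedral, so four ligands adopt the sterically favoured tetrahedral geometry. → tetrahedral.

[Hg(acac)2]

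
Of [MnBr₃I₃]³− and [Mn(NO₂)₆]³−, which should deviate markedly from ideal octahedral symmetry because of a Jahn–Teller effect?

[MnBr₃I₃]³−

[MnBr₃I₃]³−: Summing ligand charges against the −3 overall charge gives an oxidation state of +3 for manganese. Group 7 minus oxidation state 3 gives a d⁴ configuration. Bromide and iodide are weak-field ligands for a first-row metal, so the complex is high-spin. The t₂g³e_g¹ (high-spin) configuration has an unevenly filled e_g set; the Jahn–Teller theorem predicts a tetragonal distortion (typically axial elongation) to lift the degeneracy.
[Mn(NO₂)₆]³−: Each nitro (N-bound nitrite) is −1; balancing the −3 overall charge requires Mn(III). Group 7 minus oxidation state 3 gives a d⁴ configuration. Nitro (N-bound nitrite) is a strong-field ligand (high in the spectrochemical series) for a first-row metal, so the complex is low-spin. The d⁴ configuration leaves the e_g set evenly filled (or empty) — no strong Jahn–Teller driving force.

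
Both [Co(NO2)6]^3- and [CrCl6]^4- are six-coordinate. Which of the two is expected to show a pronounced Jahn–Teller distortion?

[Co(NO2)6]^3-: Ligand charges: each nitro (N-bound nitrite) is −1. With an overall charge of −3 the cobalt centre must be in the +3 oxidation state. Co sits in group 9, so the d-electron count is 9 − 3 = 6. Co(III) has an exceptionally large octahedral splitting and is low-spin with essentially every ligand except fluoride. The d⁶ configuration leaves the e_g set evenly filled (or empty) — no strong Jahn–Teller driving force.
[CrCl6]^4-: Summing ligand charges against the −4 overall charge gives an oxidation state of +2 for chromium. Chromium is a group-6 element; Cr(II) is therefore d⁴. Chloride is a weak-field ligand for a first-row metal, so the complex is high-spin. The t₂g³e_g¹ (high-spin) configuration has an unevenly filled e_g set; the Jahn–Teller theorem predicts a tetragonal distortion (typically axial elongation) to lift the degeneracy.

[CrCl6]^4-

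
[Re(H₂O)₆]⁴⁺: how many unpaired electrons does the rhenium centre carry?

3 unpaired electrons

Ligand charges: water is neutral. With an overall charge of +4 the rhenium centre must be in the +4 oxidation state.
Rhenium is a group-7 element; Re(IV) is therefore d³.
In an octahedral field the d³ configuration is t₂g³e_g⁰ (only one arrangement possible), giving 3 unpaired electrons.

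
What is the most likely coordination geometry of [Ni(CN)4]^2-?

Summing ligand charges against the −2 overall charge gives an oxidation state of +2 for nickel.
Nickel is a group-10 element; Ni(II) is therefore d⁸.
With 4 monodentate ligands the coordination number is 4.
Cyanide is a strong-field ligand (high in the spectrochemical series).
A 3d d⁸ ion with strong-field ligands gains enough CFSE to favour square planar over tetrahedral.

square planar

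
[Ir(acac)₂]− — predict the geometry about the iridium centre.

square planar

Ligand charges: each acetylacetonate is −1. With an overall charge of −1 the iridium centre must be in the +1 oxidation state.
Ir sits in group 9, so the d-electron count is 9 − 1 = 8.
Counting donor atoms: 2×acetylacetonate (bidentate) → 4 donors. Coordination number = 4.
A 5d d⁸ ion has a large crystal-field splitting; square planar leaves the high-energy d_{x²−y²} orbital empty and maximises CFSE.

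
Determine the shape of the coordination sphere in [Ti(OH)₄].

Ligand charges: each hydroxide is −1. With an overall charge of 0 the titanium centre must be in the +4 oxidation state.
Group 4 minus oxidation state 4 gives a d⁰ configuration.
With 4 monodentate ligands the coordination number is 4.
A d⁰ ion has no crystal-field stabilisation preference between square planar and tetrahedral, so four ligands adopt the sterically favoured tetrahedral geometry.

tetrahedral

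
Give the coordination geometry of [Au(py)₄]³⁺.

square planar

Ligand charges: pyridine is neutral. With an overall charge of +3 the gold centre must be in the +3 oxidation state.
Gold is a group-11 element; Au(III) is therefore d⁸.
With 4 monodentate ligands the coordination number is 4.
A 5d d⁸ ion has a large crystal-field splitting; square planar leaves the high-energy d_{x²−y²} orbital empty and maximises CFSE.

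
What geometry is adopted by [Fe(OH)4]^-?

tetrahedral

Ligand charges: each hydroxide is −1. With an overall charge of −1 the iron centre must be in the +3 oxidation state.
Fe sits in group 8, so the d-electron count is 8 − 3 = 5.
With 4 monodentate ligands the coordination number is 4.
Hydroxide is a weak-field ligand.
A high-spin d⁵ ion has zero CFSE in either geometry, so four ligands adopt the sterically favoured tetrahedral geometry.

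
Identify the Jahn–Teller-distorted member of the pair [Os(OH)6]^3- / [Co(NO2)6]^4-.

[Os(OH)6]^3-: Each hydroxide is −1; balancing the −3 overall charge requires Os(III). Os sits in group 8, so the d-electron count is 8 − 3 = 5. A 5d ion has a large Δₒ and is invariably low-spin. The d⁵ configuration leaves the e_g set evenly filled (or empty) — no strong Jahn–Teller driving force.
[Co(NO2)6]^4-: Ligand charges: each nitro (N-bound nitrite) is −1. With an overall charge of −4 the cobalt centre must be in the +2 oxidation state. Cobalt is a group-9 element; Co(II) is therefore d⁷. Nitro (N-bound nitrite) is a strong-field ligand (high in the spectrochemical series) for a first-row metal, so the complex is low-spin. The t₂g⁶e_g¹ (low-spin) configuration has an unevenly filled e_g set; the Jahn–Teller theorem predicts a tetragonal distortion (typically axial elongation) to lift the degeneracy.

[Co(NO2)6]^4-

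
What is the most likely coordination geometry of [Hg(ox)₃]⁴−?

octahedral

Summing ligand charges against the −4 overall charge gives an oxidation state of +2 for mercury.
Mercury is a group-12 element; Hg(II) is therefore d¹⁰.
Counting donor atoms: 3×oxalate (bidentate) → 6 donors. Coordination number = 6.
Six donors around a single metal centre give an octahedral coordination sphere.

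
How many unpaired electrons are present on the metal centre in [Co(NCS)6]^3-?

Ligand charges: each isothiocyanate is −1. With an overall charge of −3 the cobalt centre must be in the +3 oxidation state.
Group 9 minus oxidation state 3 gives a d⁶ configuration.
The spin state decides the count: Co(III) has an exceptionally large octahedral splitting and is low-spin with essentially every ligand except fluoride.
An octahedral low-spin d⁶ ion is t₂g⁶e_g⁰, giving 0 unpaired electrons.

0 unpaired electrons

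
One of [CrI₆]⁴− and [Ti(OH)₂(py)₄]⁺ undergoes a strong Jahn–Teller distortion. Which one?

[CrI₆]⁴−

[CrI₆]⁴−: Each iodide is −1; balancing the −4 overall charge requires Cr(II). Group 6 minus oxidation state 2 gives a d⁴ configuration. Iodide is a weak-field ligand for a first-row metal, so the complex is high-spin. The t₂g³e_g¹ (high-spin) configuration has an unevenly filled e_g set; the Jahn–Teller theorem predicts a tetragonal distortion (typically axial elongation) to lift the degeneracy.
[Ti(OH)₂(py)₄]⁺: Ligand charges: each hydroxide is −1; pyridine is neutral. With an overall charge of +1 the titanium centre must be in the +3 oxidation state. Ti sits in group 4, so the d-electron count is 4 − 3 = 1. The d¹ configuration leaves the e_g set evenly filled (or empty) — no strong Jahn–Teller driving force.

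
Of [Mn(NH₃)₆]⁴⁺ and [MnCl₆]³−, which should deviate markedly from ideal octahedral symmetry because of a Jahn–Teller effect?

[MnCl₆]³−

[Mn(NH₃)₆]⁴⁺: Ammonia is neutral; balancing the +4 overall charge requires Mn(IV). Group 7 minus oxidation state 4 gives a d³ configuration. The d³ configuration leaves the e_g set evenly filled (or empty) — no strong Jahn–Teller driving force.
[MnCl₆]³−: Summing ligand charges against the −3 overall charge gives an oxidation state of +3 for manganese. Manganese is a group-7 element; Mn(III) is therefore d⁴. Chloride is a weak-field ligand for a first-row metal, so the complex is high-spin. The t₂g³e_g¹ (high-spin) configuration has an unevenly filled e_g set; the Jahn–Teller theorem predicts a tetragonal distortion (typically axial elongation) to lift the degeneracy.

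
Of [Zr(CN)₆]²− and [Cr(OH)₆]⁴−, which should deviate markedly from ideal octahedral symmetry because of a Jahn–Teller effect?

[Zr(CN)₆]²−: Ligand charges: each cyanide is −1. With an overall charge of −2 the zirconium centre must be in the +4 oxidation state. Zr sits in group 4, so the d-electron count is 4 − 4 = 0. The d⁰ configuration leaves the e_g set evenly filled (or empty) — no strong Jahn–Teller driving force.
[Cr(OH)₆]⁴−: Ligand charges: each hydroxide is −1. With an overall charge of −4 the chromium centre must be in the +2 oxidation state. Chromium is a group-6 element; Cr(II) is therefore d⁴. Hydroxide is a weak-field ligand for a first-row metal, so the complex is high-spin. The t₂g³e_g¹ (high-spin) configuration has an unevenly filled e_g set; the Jahn–Teller theorem predicts a tetragonal distortion (typically axial elongation) to lift the degeneracy.

[Cr(OH)₆]⁴−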